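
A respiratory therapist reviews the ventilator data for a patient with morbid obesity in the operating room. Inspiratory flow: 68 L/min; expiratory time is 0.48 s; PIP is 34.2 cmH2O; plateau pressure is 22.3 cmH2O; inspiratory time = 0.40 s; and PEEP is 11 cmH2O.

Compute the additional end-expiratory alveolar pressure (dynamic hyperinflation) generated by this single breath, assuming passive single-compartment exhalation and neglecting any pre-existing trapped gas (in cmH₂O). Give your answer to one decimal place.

Flow: 68 L/min ÷ 60 = 1.1333 L/s.
Vt = flow × Ti = 1.1333 L/s × 0.40 s × 1000 mL/L = 453.32 mL.
R = (PIP − Pplat)/V̇ = (34.2 − 22.3) / 1.1333 = 11.9/1.1333 = 10.5 cmH2O·s/L.
C = Vt/(Pplat − PEEP) = 453.32 / (22.3 − 11) = 453.32/11.3 = 40.117 mL/cmH2O.
τ = R × C = 10.5 × 0.04012 L/cmH2O = 0.4213 s.
Fraction remaining = e^(−Te/τ) = e^(−0.48/0.4213) = 0.32; trapped volume = 453.32 × 0.32 = 145.06 mL.
Additional alveolar pressure from trapping ≈ V_trapped / C = 145.06 / 40.117 = 3.616 cmH2O.

3.6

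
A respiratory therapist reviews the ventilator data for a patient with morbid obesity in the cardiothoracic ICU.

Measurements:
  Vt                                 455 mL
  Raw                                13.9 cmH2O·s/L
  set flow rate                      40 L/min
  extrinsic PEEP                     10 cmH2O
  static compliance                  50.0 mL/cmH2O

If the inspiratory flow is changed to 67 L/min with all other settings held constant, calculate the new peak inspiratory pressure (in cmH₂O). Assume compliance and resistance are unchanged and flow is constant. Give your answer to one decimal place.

Flow: 40 L/min ÷ 60 = 0.6667 L/s.
New flow: 67 L/min ÷ 60 = 1.1167 L/s.
PIP = Vt/C + R·V̇ + PEEP (constant-flow equation of motion).
Only the resistive term changes: ΔPIP = R × ΔV̇ = 13.9 × (1.1167 − 0.6667) = 13.9 × 0.45 = 6.255 cmH2O.
Original PIP = 455/50.0 + 13.9×0.6667 + 10 = 28.367 cmH2O; new PIP = 28.367 + (6.255) = 34.622 cmH2O.

34.6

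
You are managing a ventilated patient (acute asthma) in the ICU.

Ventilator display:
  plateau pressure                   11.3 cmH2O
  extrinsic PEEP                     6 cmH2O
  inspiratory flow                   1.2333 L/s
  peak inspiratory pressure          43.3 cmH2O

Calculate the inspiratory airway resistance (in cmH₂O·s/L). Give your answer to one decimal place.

Raw = (PIP − Pplat) / flow = (43.3 − 11.3) / 1.2333 = 32.0 / 1.2333 = 25.947 cmH2O·s/L.

25.9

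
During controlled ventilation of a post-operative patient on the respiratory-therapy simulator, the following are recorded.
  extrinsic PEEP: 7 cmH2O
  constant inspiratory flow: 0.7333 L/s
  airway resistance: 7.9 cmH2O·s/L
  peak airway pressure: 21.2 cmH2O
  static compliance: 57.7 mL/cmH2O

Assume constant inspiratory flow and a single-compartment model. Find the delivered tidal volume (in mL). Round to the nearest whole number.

Equation of motion (constant flow): PIP = Vt/C + R·V̇ + PEEP.
Vt/C = PIP − R·V̇ − PEEP = 21.2 − 5.793 − 7 = 8.407 cmH2O.
Vt = C × 8.407 = 57.7 × 8.407 = 485.08 mL.

485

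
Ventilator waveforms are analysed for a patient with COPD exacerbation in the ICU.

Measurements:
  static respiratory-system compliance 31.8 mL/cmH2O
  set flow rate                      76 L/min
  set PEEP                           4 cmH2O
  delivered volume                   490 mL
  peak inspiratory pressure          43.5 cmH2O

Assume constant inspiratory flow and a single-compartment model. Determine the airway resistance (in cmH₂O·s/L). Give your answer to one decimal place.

19.0

Flow: 76 L/min ÷ 60 = 1.2667 L/s.
Equation of motion (constant flow): PIP = Vt/C + R·V̇ + PEEP.
R·V̇ = PIP − Vt/C − PEEP = 43.5 − 490/31.8 − 4 = 43.5 − 15.409 − 4 = 24.091 cmH2O.
R = 24.091 / 1.2667 = 19.019 cmH2O·s/L.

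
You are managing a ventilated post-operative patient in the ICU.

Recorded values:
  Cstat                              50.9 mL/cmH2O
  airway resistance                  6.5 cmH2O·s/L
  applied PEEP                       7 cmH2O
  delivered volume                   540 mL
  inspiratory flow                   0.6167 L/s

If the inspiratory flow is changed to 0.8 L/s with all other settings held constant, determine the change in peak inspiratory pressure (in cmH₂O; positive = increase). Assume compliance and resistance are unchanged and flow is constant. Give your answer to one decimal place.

PIP = Vt/C + R·V̇ + PEEP (constant-flow equation of motion).
Only the resistive term changes: ΔPIP = R × ΔV̇ = 6.5 × (0.8 − 0.6167) = 6.5 × 0.1833 = 1.191 cmH2O.

1.2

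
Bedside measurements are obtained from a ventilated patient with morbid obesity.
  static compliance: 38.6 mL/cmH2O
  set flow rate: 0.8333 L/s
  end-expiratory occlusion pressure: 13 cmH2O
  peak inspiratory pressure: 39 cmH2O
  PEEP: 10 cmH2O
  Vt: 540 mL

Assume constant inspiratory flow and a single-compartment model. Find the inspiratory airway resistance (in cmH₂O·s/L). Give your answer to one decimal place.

Total PEEP = 13 cmH2O (set 10 + intrinsic 3); this is the baseline alveolar pressure.
Equation of motion (constant flow): PIP = Vt/C + R·V̇ + PEEP.
R·V̇ = PIP − Vt/C − PEEP = 39 − 540/38.6 − 13 = 39 − 13.99 − 13 = 12.01 cmH2O.
R = 12.01 / 0.8333 = 14.413 cmH2O·s/L.

14.4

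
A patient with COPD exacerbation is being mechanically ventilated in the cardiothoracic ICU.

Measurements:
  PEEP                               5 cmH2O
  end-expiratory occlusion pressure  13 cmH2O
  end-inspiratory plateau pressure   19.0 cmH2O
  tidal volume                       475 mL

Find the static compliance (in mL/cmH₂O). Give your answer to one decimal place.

79.2

End-expiratory occlusion gives total PEEP = 13 cmH2O (intrinsic PEEP = 13 − 5 = 8). Use total PEEP for the elastic gradient.
Cstat = Vt / (Pplat − PEEPtotal) = 475 / (19.0 − 13) = 475 / 6.0 = 79.167 mL/cmH2O.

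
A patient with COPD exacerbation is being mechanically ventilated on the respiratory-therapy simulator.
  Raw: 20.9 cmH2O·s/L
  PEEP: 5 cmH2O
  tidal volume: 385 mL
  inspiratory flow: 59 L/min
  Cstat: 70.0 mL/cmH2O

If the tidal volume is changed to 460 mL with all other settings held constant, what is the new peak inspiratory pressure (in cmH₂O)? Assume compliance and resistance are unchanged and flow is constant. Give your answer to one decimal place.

32.1

Flow: 59 L/min ÷ 60 = 0.9833 L/s.
PIP = Vt/C + R·V̇ + PEEP (constant-flow equation of motion).
Only the elastic term changes: ΔPIP = ΔVt / C = (460 − 385) / 70.0 = 1.071 cmH2O.
Original PIP = 385/70.0 + 20.9×0.9833 + 5 = 31.051 cmH2O; new PIP = 31.051 + (1.071) = 32.122 cmH2O.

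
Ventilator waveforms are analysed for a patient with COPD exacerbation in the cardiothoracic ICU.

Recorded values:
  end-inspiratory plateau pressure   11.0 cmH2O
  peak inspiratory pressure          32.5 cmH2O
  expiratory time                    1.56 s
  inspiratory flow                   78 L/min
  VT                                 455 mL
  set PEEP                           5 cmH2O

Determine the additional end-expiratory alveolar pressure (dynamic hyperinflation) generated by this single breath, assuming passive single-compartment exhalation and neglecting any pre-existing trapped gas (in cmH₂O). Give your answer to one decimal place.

1.7

Flow: 78 L/min ÷ 60 = 1.3 L/s.
R = (PIP − Pplat)/V̇ = (32.5 − 11.0) / 1.3 = 21.5/1.3 = 16.538 cmH2O·s/L.
C = Vt/(Pplat − PEEP) = 455.0 / (11.0 − 5) = 455.0/6.0 = 75.833 mL/cmH2O.
τ = R × C = 16.538 × 0.07583 L/cmH2O = 1.254 s.
Fraction remaining = e^(−Te/τ) = e^(−1.56/1.254) = 0.2882; trapped volume = 455.0 × 0.2882 = 131.13 mL.
Additional alveolar pressure from trapping ≈ V_trapped / C = 131.13 / 75.833 = 1.729 cmH2O.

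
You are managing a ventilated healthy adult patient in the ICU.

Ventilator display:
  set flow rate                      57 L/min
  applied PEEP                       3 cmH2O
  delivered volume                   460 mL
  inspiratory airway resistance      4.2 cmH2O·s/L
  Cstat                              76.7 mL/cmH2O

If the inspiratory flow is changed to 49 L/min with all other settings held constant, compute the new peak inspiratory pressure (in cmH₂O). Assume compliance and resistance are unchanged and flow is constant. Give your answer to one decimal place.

Flow: 57 L/min ÷ 60 = 0.95 L/s.
New flow: 49 L/min ÷ 60 = 0.8167 L/s.
PIP = Vt/C + R·V̇ + PEEP (constant-flow equation of motion).
Only the resistive term changes: ΔPIP = R × ΔV̇ = 4.2 × (0.8167 − 0.95) = 4.2 × -0.1333 = -0.5599 cmH2O.
Original PIP = 460/76.7 + 4.2×0.95 + 3 = 12.987 cmH2O; new PIP = 12.987 + (-0.5599) = 12.427 cmH2O.

12.4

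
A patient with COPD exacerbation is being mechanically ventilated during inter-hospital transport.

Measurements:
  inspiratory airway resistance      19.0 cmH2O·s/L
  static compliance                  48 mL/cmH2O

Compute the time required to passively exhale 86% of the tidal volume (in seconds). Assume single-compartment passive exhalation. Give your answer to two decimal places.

1.79

τ = R × C = 19.0 × 48 mL/cmH2O = 19.0 × 0.048 L/cmH2O = 0.912 s.
Exhaled fraction f = 1 − e^(−t/τ) → t = −τ·ln(1 − f) = −0.912·ln(0.14) = 1.793 s.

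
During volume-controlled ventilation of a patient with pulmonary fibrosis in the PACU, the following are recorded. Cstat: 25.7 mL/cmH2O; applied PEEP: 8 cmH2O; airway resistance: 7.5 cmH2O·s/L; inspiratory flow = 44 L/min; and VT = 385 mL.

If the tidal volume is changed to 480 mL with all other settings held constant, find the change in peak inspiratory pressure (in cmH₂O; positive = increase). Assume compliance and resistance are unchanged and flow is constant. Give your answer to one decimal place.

PIP = Vt/C + R·V̇ + PEEP (constant-flow equation of motion).
Only the elastic term changes: ΔPIP = ΔVt / C = (480 − 385) / 25.7 = 3.696 cmH2O.

3.7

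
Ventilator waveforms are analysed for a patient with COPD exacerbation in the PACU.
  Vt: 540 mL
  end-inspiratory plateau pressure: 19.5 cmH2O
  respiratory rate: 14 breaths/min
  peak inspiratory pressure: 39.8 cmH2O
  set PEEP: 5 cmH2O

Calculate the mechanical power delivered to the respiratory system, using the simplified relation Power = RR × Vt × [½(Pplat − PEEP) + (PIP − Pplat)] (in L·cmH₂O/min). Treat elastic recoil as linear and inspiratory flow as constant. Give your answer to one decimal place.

Per-breath work = Vt × [½(Pplat−PEEP) + (PIP−Pplat)] = 0.540 × [0.5×14.5 + 20.3] = 0.540 × 27.55 = 14.877 L·cmH2O.
Power = 14 × 14.877 = 208.28 L·cmH2O/min.

208.3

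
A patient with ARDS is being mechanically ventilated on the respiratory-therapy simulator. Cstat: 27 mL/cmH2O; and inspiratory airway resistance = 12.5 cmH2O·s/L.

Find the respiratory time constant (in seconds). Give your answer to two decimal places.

τ = R × C = 12.5 × 27 mL/cmH2O = 12.5 × 0.027 L/cmH2O = 0.3375 s.

0.34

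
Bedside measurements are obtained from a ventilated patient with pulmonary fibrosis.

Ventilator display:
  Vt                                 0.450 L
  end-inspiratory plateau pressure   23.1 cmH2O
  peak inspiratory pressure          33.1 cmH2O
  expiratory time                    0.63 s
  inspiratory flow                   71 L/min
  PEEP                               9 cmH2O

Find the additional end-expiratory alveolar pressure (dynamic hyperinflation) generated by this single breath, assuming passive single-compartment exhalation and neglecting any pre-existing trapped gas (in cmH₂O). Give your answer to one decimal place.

Flow: 71 L/min ÷ 60 = 1.1833 L/s.
R = (PIP − Pplat)/V̇ = (33.1 − 23.1) / 1.1833 = 10.0/1.1833 = 8.451 cmH2O·s/L.
C = Vt/(Pplat − PEEP) = 450.0 / (23.1 − 9) = 450.0/14.1 = 31.915 mL/cmH2O.
τ = R × C = 8.451 × 0.03192 L/cmH2O = 0.2698 s.
Fraction remaining = e^(−Te/τ) = e^(−0.63/0.2698) = 0.0968; trapped volume = 450.0 × 0.0968 = 43.56 mL.
Additional alveolar pressure from trapping ≈ V_trapped / C = 43.56 / 31.915 = 1.365 cmH2O.

1.4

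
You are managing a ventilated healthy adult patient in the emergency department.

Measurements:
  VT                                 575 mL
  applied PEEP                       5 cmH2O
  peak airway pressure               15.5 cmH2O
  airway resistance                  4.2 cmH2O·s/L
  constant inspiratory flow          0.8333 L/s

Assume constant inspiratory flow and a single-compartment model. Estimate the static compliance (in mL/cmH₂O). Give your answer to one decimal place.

Equation of motion (constant flow): PIP = Vt/C + R·V̇ + PEEP.
Vt/C = PIP − R·V̇ − PEEP = 15.5 − 4.2×0.8333 − 5 = 15.5 − 3.5 − 5 = 7.0 cmH2O.
C = Vt / 7.0 = 575 / 7.0 = 82.143 mL/cmH2O.

82.1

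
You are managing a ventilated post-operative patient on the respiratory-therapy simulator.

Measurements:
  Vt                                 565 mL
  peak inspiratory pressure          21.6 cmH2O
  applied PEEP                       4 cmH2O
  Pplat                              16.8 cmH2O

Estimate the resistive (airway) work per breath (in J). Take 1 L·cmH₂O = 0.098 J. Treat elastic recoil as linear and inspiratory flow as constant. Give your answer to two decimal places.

With constant inspiratory flow the resistive pressure is constant at PIP − Pplat = 21.6 − 16.8 = 4.8 cmH2O, so resistive work = 4.8 × 0.565 = 2.712 L·cmH2O.
× 0.098 J/(L·cmH2O) → 0.2658 J.

0.27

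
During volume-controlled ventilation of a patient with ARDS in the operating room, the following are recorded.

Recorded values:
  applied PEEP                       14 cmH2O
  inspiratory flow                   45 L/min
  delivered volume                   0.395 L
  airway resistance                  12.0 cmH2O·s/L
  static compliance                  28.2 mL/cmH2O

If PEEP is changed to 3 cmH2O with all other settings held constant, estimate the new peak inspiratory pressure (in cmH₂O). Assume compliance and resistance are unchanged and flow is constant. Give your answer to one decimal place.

Flow: 45 L/min ÷ 60 = 0.75 L/s.
PIP = Vt/C + R·V̇ + PEEP (constant-flow equation of motion).
Only the baseline term changes: ΔPIP = ΔPEEP = 3 − 14 = -11.0 cmH2O.
Original PIP = 395/28.2 + 12.0×0.75 + 14 = 37.007 cmH2O; new PIP = 37.007 + (-11.0) = 26.007 cmH2O.

26.0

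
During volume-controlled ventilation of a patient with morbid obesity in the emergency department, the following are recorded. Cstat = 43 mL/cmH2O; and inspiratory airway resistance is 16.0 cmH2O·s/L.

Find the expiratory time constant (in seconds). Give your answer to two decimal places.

0.69

τ = R × C = 16.0 × 43 mL/cmH2O = 16.0 × 0.043 L/cmH2O = 0.688 s.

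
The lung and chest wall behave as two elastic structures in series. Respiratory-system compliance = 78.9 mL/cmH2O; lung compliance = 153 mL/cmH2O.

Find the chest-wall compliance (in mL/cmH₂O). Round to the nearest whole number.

1/Ccw = 1/Crs − 1/CL.
1/Ccw = 1/78.9 − 1/153 = 0.006138.
Ccw = 162.92 mL/cmH2O.

163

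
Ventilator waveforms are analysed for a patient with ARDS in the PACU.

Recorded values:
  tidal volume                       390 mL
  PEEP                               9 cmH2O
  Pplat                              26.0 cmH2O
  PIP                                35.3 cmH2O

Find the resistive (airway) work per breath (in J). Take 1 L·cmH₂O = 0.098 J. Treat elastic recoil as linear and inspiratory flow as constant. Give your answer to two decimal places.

With constant inspiratory flow the resistive pressure is constant at PIP − Pplat = 35.3 − 26.0 = 9.3 cmH2O, so resistive work = 9.3 × 0.390 = 3.627 L·cmH2O.
× 0.098 J/(L·cmH2O) → 0.3554 J.

0.36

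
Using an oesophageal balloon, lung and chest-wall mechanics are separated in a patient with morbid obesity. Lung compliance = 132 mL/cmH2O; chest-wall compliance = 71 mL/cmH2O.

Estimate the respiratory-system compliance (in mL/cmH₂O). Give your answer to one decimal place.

Lung and chest wall are elastances in series: 1/Crs = 1/CL + 1/Ccw.
1/Crs = 1/132 + 1/71 = 0.02166.
Crs = 46.168 mL/cmH2O.

46.2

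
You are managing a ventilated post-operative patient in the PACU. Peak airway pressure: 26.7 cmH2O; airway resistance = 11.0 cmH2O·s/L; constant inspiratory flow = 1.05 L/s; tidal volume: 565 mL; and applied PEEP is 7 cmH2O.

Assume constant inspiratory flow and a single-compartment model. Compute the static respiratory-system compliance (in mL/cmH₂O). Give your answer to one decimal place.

Equation of motion (constant flow): PIP = Vt/C + R·V̇ + PEEP.
Vt/C = PIP − R·V̇ − PEEP = 26.7 − 11.0×1.05 − 7 = 26.7 − 11.55 − 7 = 8.15 cmH2O.
C = Vt / 8.15 = 565 / 8.15 = 69.325 mL/cmH2O.

69.3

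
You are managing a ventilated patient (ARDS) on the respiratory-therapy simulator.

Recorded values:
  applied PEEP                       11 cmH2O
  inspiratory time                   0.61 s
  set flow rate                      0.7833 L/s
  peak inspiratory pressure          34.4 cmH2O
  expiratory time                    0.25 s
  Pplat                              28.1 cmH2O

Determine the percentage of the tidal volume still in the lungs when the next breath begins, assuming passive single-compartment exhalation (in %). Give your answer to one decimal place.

Vt = flow × Ti = 0.7833 L/s × 0.61 s × 1000 mL/L = 477.81 mL.
R = (PIP − Pplat)/V̇ = (34.4 − 28.1) / 0.7833 = 6.3/0.7833 = 8.043 cmH2O·s/L.
C = Vt/(Pplat − PEEP) = 477.81 / (28.1 − 11) = 477.81/17.1 = 27.942 mL/cmH2O.
τ = R × C = 8.043 × 0.02794 L/cmH2O = 0.2247 s.
Fraction remaining at end-expiration = e^(−Te/τ) = e^(−0.25/0.2247) = 0.3287 → 32.87%.

32.9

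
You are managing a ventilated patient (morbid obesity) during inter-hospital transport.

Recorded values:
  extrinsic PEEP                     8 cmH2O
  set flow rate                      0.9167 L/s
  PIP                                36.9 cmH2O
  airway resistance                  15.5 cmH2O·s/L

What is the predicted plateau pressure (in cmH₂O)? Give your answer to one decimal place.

22.7

Pplat = PIP − Raw × flow = 36.9 − 15.5 × 0.9167 = 36.9 − 14.209 = 22.691 cmH2O.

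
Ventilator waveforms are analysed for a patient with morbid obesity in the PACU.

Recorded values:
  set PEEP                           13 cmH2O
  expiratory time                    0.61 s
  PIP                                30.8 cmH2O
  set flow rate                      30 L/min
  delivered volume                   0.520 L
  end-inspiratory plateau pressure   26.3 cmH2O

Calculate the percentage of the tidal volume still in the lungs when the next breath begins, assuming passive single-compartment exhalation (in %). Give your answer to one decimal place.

17.7

Flow: 30 L/min ÷ 60 = 0.5 L/s.
R = (PIP − Pplat)/V̇ = (30.8 − 26.3) / 0.5 = 4.5/0.5 = 9.0 cmH2O·s/L.
C = Vt/(Pplat − PEEP) = 520.0 / (26.3 − 13) = 520.0/13.3 = 39.098 mL/cmH2O.
τ = R × C = 9.0 × 0.0391 L/cmH2O = 0.3519 s.
Fraction remaining at end-expiration = e^(−Te/τ) = e^(−0.61/0.3519) = 0.1767 → 17.67%.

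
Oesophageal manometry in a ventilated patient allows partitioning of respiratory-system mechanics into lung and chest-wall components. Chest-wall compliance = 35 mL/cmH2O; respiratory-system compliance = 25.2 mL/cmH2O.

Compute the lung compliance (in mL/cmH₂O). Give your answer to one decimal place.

90.0

1/CL = 1/Crs − 1/Ccw.
1/CL = 1/25.2 − 1/35 = 0.01111.
CL = 90.009 mL/cmH2O.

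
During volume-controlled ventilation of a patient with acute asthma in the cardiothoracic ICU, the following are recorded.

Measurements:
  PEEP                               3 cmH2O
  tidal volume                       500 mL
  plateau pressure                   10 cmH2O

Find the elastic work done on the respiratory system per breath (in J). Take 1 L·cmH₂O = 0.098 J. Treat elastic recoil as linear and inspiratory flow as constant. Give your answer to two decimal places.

Elastic work ≈ ½ × (Pplat − PEEP) × Vt = 0.5 × (10 − 3) × 0.500 L = 0.5 × 7.0 × 0.500 = 1.75 L·cmH2O.
× 0.098 J/(L·cmH2O) → 0.1715 J.

0.17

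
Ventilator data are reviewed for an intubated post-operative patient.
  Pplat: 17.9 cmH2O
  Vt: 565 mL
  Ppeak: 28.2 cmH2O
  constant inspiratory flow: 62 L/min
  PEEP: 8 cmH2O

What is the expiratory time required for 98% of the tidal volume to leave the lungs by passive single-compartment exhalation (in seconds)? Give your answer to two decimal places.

2.23

Flow: 62 L/min ÷ 60 = 1.0333 L/s.
R = (PIP − Pplat)/V̇ = (28.2 − 17.9) / 1.0333 = 10.3/1.0333 = 9.968 cmH2O·s/L.
C = Vt/(Pplat − PEEP) = 565.0 / (17.9 − 8) = 565.0/9.9 = 57.071 mL/cmH2O.
τ = R × C = 9.968 × 0.05707 L/cmH2O = 0.5689 s.
t = −τ·ln(1 − 0.98) = −0.5689·ln(0.02) = 2.226 s.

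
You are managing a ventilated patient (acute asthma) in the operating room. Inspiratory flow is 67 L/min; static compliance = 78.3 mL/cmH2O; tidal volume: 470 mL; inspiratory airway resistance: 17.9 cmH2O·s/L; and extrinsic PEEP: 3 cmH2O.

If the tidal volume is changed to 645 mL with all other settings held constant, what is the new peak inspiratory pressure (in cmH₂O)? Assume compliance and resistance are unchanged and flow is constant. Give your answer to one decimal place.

Flow: 67 L/min ÷ 60 = 1.1167 L/s.
PIP = Vt/C + R·V̇ + PEEP (constant-flow equation of motion).
Only the elastic term changes: ΔPIP = ΔVt / C = (645 − 470) / 78.3 = 2.235 cmH2O.
Original PIP = 470/78.3 + 17.9×1.1167 + 3 = 28.991 cmH2O; new PIP = 28.991 + (2.235) = 31.226 cmH2O.

31.2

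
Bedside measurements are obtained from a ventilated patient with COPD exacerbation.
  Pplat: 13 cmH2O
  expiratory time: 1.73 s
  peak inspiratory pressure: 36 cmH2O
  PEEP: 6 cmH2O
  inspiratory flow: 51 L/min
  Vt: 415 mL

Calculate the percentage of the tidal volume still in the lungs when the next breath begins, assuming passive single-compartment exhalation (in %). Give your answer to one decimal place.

Flow: 51 L/min ÷ 60 = 0.85 L/s.
R = (PIP − Pplat)/V̇ = (36 − 13) / 0.85 = 23.0/0.85 = 27.059 cmH2O·s/L.
C = Vt/(Pplat − PEEP) = 415.0 / (13 − 6) = 415.0/7.0 = 59.286 mL/cmH2O.
τ = R × C = 27.059 × 0.05929 L/cmH2O = 1.604 s.
Fraction remaining at end-expiration = e^(−Te/τ) = e^(−1.73/1.604) = 0.3401 → 34.01%.

34.0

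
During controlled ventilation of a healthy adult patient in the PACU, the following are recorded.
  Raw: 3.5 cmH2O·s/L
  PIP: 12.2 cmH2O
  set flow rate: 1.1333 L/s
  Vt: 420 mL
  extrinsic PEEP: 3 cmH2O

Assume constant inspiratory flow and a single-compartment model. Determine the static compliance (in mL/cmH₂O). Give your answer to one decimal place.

80.3

Equation of motion (constant flow): PIP = Vt/C + R·V̇ + PEEP.
Vt/C = PIP − R·V̇ − PEEP = 12.2 − 3.5×1.1333 − 3 = 12.2 − 3.967 − 3 = 5.233 cmH2O.
C = Vt / 5.233 = 420 / 5.233 = 80.26 mL/cmH2O.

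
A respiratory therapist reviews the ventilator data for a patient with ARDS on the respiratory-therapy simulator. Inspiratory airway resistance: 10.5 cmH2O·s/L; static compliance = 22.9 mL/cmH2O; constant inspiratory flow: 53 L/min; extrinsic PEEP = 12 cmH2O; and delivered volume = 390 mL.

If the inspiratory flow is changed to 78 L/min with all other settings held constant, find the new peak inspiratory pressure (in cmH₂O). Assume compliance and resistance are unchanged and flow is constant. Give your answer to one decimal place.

Flow: 53 L/min ÷ 60 = 0.8833 L/s.
New flow: 78 L/min ÷ 60 = 1.3 L/s.
PIP = Vt/C + R·V̇ + PEEP (constant-flow equation of motion).
Only the resistive term changes: ΔPIP = R × ΔV̇ = 10.5 × (1.3 − 0.8833) = 10.5 × 0.4167 = 4.375 cmH2O.
Original PIP = 390/22.9 + 10.5×0.8833 + 12 = 38.305 cmH2O; new PIP = 38.305 + (4.375) = 42.68 cmH2O.

42.7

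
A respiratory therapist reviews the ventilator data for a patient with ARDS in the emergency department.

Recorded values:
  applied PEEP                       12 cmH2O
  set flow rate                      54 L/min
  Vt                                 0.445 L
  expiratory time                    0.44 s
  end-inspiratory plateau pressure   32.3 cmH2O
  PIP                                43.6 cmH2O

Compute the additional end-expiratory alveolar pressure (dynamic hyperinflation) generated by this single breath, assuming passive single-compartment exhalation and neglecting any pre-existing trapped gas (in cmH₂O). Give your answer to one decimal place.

4.1

Flow: 54 L/min ÷ 60 = 0.9 L/s.
R = (PIP − Pplat)/V̇ = (43.6 − 32.3) / 0.9 = 11.3/0.9 = 12.556 cmH2O·s/L.
C = Vt/(Pplat − PEEP) = 445.0 / (32.3 − 12) = 445.0/20.3 = 21.921 mL/cmH2O.
τ = R × C = 12.556 × 0.02192 L/cmH2O = 0.2752 s.
Fraction remaining = e^(−Te/τ) = e^(−0.44/0.2752) = 0.2021; trapped volume = 445.0 × 0.2021 = 89.935 mL.
Additional alveolar pressure from trapping ≈ V_trapped / C = 89.935 / 21.921 = 4.103 cmH2O.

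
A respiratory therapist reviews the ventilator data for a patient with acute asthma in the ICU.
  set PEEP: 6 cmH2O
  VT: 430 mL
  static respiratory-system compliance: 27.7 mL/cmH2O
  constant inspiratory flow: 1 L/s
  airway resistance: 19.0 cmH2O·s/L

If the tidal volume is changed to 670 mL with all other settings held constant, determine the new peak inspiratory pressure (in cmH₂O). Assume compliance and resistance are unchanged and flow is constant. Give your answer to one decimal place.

PIP = Vt/C + R·V̇ + PEEP (constant-flow equation of motion).
Only the elastic term changes: ΔPIP = ΔVt / C = (670 − 430) / 27.7 = 8.664 cmH2O.
Original PIP = 430/27.7 + 19.0×1 + 6 = 40.523 cmH2O; new PIP = 40.523 + (8.664) = 49.187 cmH2O.

49.2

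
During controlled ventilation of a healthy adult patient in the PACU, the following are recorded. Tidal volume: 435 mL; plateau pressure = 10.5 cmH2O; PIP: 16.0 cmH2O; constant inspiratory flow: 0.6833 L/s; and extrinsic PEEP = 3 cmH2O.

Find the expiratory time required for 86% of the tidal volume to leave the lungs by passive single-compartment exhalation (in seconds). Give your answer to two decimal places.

0.92

R = (PIP − Pplat)/V̇ = (16.0 − 10.5) / 0.6833 = 5.5/0.6833 = 8.049 cmH2O·s/L.
C = Vt/(Pplat − PEEP) = 435.0 / (10.5 − 3) = 435.0/7.5 = 58.0 mL/cmH2O.
τ = R × C = 8.049 × 0.058 L/cmH2O = 0.4668 s.
t = −τ·ln(1 − 0.86) = −0.4668·ln(0.14) = 0.9178 s.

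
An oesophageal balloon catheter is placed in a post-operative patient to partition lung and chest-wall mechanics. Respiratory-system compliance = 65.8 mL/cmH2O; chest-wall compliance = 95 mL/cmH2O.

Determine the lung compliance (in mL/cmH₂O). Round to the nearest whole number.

214

1/CL = 1/Crs − 1/Ccw.
1/CL = 1/65.8 − 1/95 = 0.004671.
CL = 214.09 mL/cmH2O.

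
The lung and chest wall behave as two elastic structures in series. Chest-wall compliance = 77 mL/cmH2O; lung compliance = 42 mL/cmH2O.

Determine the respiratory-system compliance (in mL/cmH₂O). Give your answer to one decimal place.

27.2

Lung and chest wall are elastances in series: 1/Crs = 1/CL + 1/Ccw.
1/Crs = 1/42 + 1/77 = 0.0368.
Crs = 27.174 mL/cmH2O.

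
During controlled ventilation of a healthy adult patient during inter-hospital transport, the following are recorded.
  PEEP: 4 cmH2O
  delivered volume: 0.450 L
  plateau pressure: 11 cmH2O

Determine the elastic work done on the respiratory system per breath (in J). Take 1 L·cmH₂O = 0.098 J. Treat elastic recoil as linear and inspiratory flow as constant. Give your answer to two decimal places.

Elastic work ≈ ½ × (Pplat − PEEP) × Vt = 0.5 × (11 − 4) × 0.450 L = 0.5 × 7.0 × 0.450 = 1.575 L·cmH2O.
× 0.098 J/(L·cmH2O) → 0.1544 J.

0.15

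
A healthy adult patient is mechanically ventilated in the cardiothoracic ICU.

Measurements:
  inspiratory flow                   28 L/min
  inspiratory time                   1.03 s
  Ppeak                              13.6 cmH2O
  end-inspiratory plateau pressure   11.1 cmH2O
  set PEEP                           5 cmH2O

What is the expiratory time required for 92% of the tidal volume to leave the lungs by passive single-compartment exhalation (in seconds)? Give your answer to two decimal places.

Flow: 28 L/min ÷ 60 = 0.4667 L/s.
Vt = flow × Ti = 0.4667 L/s × 1.03 s × 1000 mL/L = 480.7 mL.
R = (PIP − Pplat)/V̇ = (13.6 − 11.1) / 0.4667 = 2.5/0.4667 = 5.357 cmH2O·s/L.
C = Vt/(Pplat − PEEP) = 480.7 / (11.1 − 5) = 480.7/6.1 = 78.803 mL/cmH2O.
τ = R × C = 5.357 × 0.0788 L/cmH2O = 0.4221 s.
t = −τ·ln(1 − 0.92) = −0.4221·ln(0.08) = 1.066 s.

1.07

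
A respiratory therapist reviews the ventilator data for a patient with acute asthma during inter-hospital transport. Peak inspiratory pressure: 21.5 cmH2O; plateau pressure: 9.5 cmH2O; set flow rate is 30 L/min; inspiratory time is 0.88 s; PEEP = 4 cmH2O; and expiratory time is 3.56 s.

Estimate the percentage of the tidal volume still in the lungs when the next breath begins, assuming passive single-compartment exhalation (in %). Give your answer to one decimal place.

Flow: 30 L/min ÷ 60 = 0.5 L/s.
Vt = flow × Ti = 0.5 L/s × 0.88 s × 1000 mL/L = 440.0 mL.
R = (PIP − Pplat)/V̇ = (21.5 − 9.5) / 0.5 = 12.0/0.5 = 24.0 cmH2O·s/L.
C = Vt/(Pplat − PEEP) = 440.0 / (9.5 − 4) = 440.0/5.5 = 80.0 mL/cmH2O.
τ = R × C = 24.0 × 0.08 L/cmH2O = 1.92 s.
Fraction remaining at end-expiration = e^(−Te/τ) = e^(−3.56/1.92) = 0.1566 → 15.66%.

15.7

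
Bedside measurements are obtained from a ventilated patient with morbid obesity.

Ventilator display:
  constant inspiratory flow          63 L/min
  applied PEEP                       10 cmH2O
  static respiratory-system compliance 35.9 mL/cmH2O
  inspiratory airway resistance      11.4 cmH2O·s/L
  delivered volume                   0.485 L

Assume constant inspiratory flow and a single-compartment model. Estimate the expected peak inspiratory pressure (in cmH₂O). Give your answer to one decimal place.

35.5

Flow: 63 L/min ÷ 60 = 1.05 L/s.
Equation of motion (constant flow): PIP = Vt/C + R·V̇ + PEEP.
PIP = 485/35.9 + 11.4×1.05 + 10 = 13.51 + 11.97 + 10 = 35.48 cmH2O.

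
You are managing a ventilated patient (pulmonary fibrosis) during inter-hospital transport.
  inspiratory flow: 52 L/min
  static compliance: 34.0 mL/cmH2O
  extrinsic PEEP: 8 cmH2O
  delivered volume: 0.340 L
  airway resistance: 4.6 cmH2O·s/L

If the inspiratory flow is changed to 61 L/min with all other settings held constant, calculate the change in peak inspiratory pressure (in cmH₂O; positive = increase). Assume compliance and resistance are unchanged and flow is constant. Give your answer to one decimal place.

0.7

Flow: 52 L/min ÷ 60 = 0.8667 L/s.
New flow: 61 L/min ÷ 60 = 1.0167 L/s.
PIP = Vt/C + R·V̇ + PEEP (constant-flow equation of motion).
Only the resistive term changes: ΔPIP = R × ΔV̇ = 4.6 × (1.0167 − 0.8667) = 4.6 × 0.15 = 0.69 cmH2O.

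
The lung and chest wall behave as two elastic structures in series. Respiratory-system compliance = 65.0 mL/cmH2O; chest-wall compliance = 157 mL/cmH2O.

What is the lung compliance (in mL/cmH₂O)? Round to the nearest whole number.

1/CL = 1/Crs − 1/Ccw.
1/CL = 1/65.0 − 1/157 = 0.009015.
CL = 110.93 mL/cmH2O.

111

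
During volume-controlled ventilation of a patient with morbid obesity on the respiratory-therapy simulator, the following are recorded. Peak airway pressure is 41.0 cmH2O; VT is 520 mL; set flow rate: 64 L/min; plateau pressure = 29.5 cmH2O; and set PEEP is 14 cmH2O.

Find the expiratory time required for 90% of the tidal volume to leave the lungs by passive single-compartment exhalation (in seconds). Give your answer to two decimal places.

Flow: 64 L/min ÷ 60 = 1.0667 L/s.
R = (PIP − Pplat)/V̇ = (41.0 − 29.5) / 1.0667 = 11.5/1.0667 = 10.781 cmH2O·s/L.
C = Vt/(Pplat − PEEP) = 520.0 / (29.5 − 14) = 520.0/15.5 = 33.548 mL/cmH2O.
τ = R × C = 10.781 × 0.03355 L/cmH2O = 0.3617 s.
t = −τ·ln(1 − 0.90) = −0.3617·ln(0.1) = 0.8328 s.

0.83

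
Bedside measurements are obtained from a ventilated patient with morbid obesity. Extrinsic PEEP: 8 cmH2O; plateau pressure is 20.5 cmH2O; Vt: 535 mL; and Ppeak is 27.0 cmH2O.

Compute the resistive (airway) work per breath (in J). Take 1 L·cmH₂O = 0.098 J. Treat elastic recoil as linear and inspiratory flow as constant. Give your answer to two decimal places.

0.34

With constant inspiratory flow the resistive pressure is constant at PIP − Pplat = 27.0 − 20.5 = 6.5 cmH2O, so resistive work = 6.5 × 0.535 = 3.478 L·cmH2O.
× 0.098 J/(L·cmH2O) → 0.3408 J.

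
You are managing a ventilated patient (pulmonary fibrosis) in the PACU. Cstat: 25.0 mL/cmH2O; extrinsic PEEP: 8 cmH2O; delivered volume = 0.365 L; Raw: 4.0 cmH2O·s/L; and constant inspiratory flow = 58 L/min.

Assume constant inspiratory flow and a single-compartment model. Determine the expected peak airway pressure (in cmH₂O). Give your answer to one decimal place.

Flow: 58 L/min ÷ 60 = 0.9667 L/s.
Equation of motion (constant flow): PIP = Vt/C + R·V̇ + PEEP.
PIP = 365/25.0 + 4.0×0.9667 + 8 = 14.6 + 3.867 + 8 = 26.467 cmH2O.

26.5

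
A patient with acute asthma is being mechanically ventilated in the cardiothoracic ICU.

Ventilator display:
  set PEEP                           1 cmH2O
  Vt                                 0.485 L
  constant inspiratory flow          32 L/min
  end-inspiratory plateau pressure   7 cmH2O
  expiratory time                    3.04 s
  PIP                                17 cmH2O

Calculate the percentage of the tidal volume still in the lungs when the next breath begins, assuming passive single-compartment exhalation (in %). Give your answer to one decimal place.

Flow: 32 L/min ÷ 60 = 0.5333 L/s.
R = (PIP − Pplat)/V̇ = (17 − 7) / 0.5333 = 10.0/0.5333 = 18.751 cmH2O·s/L.
C = Vt/(Pplat − PEEP) = 485.0 / (7 − 1) = 485.0/6.0 = 80.833 mL/cmH2O.
τ = R × C = 18.751 × 0.08083 L/cmH2O = 1.516 s.
Fraction remaining at end-expiration = e^(−Te/τ) = e^(−3.04/1.516) = 0.1346 → 13.46%.

13.5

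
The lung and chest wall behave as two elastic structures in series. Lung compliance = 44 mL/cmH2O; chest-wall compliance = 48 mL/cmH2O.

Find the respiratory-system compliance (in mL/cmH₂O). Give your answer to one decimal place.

23.0

Lung and chest wall are elastances in series: 1/Crs = 1/CL + 1/Ccw.
1/Crs = 1/44 + 1/48 = 0.04356.
Crs = 22.957 mL/cmH2O.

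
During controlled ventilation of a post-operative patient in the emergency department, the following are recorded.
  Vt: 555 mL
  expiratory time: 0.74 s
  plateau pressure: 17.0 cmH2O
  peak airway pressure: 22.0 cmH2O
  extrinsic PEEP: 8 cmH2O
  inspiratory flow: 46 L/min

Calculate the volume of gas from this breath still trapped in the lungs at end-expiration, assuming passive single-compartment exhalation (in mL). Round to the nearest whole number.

Flow: 46 L/min ÷ 60 = 0.7667 L/s.
R = (PIP − Pplat)/V̇ = (22.0 − 17.0) / 0.7667 = 5.0/0.7667 = 6.521 cmH2O·s/L.
C = Vt/(Pplat − PEEP) = 555.0 / (17.0 − 8) = 555.0/9.0 = 61.667 mL/cmH2O.
τ = R × C = 6.521 × 0.06167 L/cmH2O = 0.4022 s.
Fraction remaining = e^(−Te/τ) = e^(−0.74/0.4022) = 0.1588.
Trapped volume = 555.0 × 0.1588 = 88.134 mL.

88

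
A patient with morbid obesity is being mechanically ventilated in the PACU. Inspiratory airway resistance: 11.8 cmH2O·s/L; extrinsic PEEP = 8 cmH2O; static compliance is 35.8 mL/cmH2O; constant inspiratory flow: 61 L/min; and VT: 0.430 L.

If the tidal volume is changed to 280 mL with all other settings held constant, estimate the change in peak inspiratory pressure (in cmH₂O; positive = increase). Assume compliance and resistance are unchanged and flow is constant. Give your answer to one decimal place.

PIP = Vt/C + R·V̇ + PEEP (constant-flow equation of motion).
Only the elastic term changes: ΔPIP = ΔVt / C = (280 − 430) / 35.8 = -4.19 cmH2O.

-4.2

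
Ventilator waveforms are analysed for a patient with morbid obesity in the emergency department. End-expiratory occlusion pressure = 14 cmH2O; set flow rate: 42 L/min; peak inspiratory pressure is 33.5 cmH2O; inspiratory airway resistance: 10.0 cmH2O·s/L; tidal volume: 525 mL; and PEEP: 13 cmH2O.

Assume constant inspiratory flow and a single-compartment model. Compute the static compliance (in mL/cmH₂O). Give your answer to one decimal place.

Flow: 42 L/min ÷ 60 = 0.7 L/s.
Total PEEP = 14 cmH2O (set 13 + intrinsic 1); this is the baseline alveolar pressure.
Equation of motion (constant flow): PIP = Vt/C + R·V̇ + PEEP.
Vt/C = PIP − R·V̇ − PEEP = 33.5 − 10.0×0.7 − 14 = 33.5 − 7.0 − 14 = 12.5 cmH2O.
C = Vt / 12.5 = 525 / 12.5 = 42.0 mL/cmH2O.

42.0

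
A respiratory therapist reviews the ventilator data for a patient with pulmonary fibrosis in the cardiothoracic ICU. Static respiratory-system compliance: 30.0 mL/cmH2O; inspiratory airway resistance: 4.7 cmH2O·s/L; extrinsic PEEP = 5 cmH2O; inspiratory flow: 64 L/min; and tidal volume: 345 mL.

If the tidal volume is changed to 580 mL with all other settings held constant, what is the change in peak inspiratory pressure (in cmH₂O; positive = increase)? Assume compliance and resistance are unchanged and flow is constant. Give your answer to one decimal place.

7.8

PIP = Vt/C + R·V̇ + PEEP (constant-flow equation of motion).
Only the elastic term changes: ΔPIP = ΔVt / C = (580 − 345) / 30.0 = 7.833 cmH2O.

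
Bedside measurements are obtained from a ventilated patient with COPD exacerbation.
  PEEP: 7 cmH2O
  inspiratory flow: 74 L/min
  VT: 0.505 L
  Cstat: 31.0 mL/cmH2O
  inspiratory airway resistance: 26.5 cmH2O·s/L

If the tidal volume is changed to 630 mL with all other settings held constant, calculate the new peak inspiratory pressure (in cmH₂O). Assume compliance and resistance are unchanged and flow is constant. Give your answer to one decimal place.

Flow: 74 L/min ÷ 60 = 1.2333 L/s.
PIP = Vt/C + R·V̇ + PEEP (constant-flow equation of motion).
Only the elastic term changes: ΔPIP = ΔVt / C = (630 − 505) / 31.0 = 4.032 cmH2O.
Original PIP = 505/31.0 + 26.5×1.2333 + 7 = 55.973 cmH2O; new PIP = 55.973 + (4.032) = 60.005 cmH2O.

60.0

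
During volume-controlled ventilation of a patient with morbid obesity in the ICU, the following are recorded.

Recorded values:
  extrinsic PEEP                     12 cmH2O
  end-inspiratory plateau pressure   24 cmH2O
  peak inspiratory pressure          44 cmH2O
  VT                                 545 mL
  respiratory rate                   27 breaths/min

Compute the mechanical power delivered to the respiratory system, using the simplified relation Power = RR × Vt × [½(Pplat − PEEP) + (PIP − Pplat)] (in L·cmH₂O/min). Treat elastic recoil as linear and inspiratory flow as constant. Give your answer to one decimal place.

Per-breath work = Vt × [½(Pplat−PEEP) + (PIP−Pplat)] = 0.545 × [0.5×12.0 + 20.0] = 0.545 × 26.0 = 14.17 L·cmH2O.
Power = 27 × 14.17 = 382.59 L·cmH2O/min.

382.6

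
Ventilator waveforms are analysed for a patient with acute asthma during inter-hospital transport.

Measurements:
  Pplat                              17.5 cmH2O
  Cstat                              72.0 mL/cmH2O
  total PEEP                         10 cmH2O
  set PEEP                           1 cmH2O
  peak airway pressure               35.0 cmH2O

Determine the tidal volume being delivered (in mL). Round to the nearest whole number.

540

End-expiratory occlusion gives total PEEP = 10 cmH2O (intrinsic PEEP = 10 − 1 = 9). Use total PEEP for the elastic gradient.
Vt = Cstat × (Pplat − PEEPtotal) = 72.0 × (17.5 − 10) = 72.0 × 7.5 = 540.0 mL.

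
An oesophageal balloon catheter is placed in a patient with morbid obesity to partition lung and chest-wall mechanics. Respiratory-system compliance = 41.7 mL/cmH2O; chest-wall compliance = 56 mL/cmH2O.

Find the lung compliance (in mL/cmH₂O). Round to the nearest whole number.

163

1/CL = 1/Crs − 1/Ccw.
1/CL = 1/41.7 − 1/56 = 0.006124.
CL = 163.29 mL/cmH2O.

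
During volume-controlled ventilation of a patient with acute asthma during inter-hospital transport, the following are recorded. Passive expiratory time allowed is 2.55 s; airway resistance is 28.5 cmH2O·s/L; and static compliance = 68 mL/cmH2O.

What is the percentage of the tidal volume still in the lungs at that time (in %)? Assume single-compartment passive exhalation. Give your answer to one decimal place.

26.8

τ = R × C = 28.5 × 68 mL/cmH2O = 28.5 × 0.068 L/cmH2O = 1.938 s.
Passive exhalation: V(t)/V₀ = e^(−t/τ) = e^(−2.55/1.938) = 0.2683.
Fraction remaining = 0.2683 → 26.83%.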